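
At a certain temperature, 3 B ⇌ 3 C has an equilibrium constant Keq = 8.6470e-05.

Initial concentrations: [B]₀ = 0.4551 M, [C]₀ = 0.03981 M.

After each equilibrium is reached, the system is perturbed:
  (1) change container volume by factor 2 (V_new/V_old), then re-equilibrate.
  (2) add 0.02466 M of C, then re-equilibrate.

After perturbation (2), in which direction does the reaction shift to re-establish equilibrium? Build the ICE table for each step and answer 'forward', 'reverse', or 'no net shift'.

Q₀ = 6.6935e-04 vs Keq = 8.6470e-05 ⇒ Q>K, reverse
Step 1:
                    B           C
  Initial      0.4551     0.03981
  Change      0.01885    -0.01885
  Equil         0.474     0.02096
  solve Keq expr → x = -0.006284; check Q = 8.6470e-05
Then change container volume by factor 2 (V_new/V_old).
Step 2:
                    B           C
  Initial       0.237     0.01048
  Change            0           0
  Equil         0.237     0.01048
  solve Keq expr → x = 0; check Q = 8.6470e-05
Then add 0.02466 M of C.
Step 3:
                    B           C
  Initial       0.237     0.03514
  Change      0.02362    -0.02362
  Equil        0.2606     0.01152
  solve Keq expr → x = -0.007872; check Q = 8.6470e-05

Direction: reverse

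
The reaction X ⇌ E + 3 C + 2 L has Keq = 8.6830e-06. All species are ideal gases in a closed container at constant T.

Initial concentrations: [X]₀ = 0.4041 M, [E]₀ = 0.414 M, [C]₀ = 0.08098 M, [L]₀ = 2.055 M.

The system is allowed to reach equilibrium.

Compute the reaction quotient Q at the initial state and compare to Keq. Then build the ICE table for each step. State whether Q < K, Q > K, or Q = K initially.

Q₀ = 0.002298 vs Keq = 8.6830e-06 ⇒ Q>K, reverse
Step 1:
                   X          E          C          L
  I           0.4041      0.414    0.08098      2.055
  C          0.02257   -0.02257    -0.0677   -0.04513
  E           0.4267     0.3914    0.01328       2.01
  solve Keq expr → x = -0.02257; check Q = 8.6830e-06

Q₀ = 0.002298; Q > K (proceeds reverse)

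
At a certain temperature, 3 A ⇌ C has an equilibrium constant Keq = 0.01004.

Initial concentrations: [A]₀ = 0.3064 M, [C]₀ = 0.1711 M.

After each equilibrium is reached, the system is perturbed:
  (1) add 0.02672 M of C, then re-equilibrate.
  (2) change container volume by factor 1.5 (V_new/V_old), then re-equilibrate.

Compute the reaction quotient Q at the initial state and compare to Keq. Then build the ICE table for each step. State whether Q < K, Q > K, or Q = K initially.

Q₀ = 5.948; Q > K (proceeds reverse)

Q₀ = 5.948 vs Keq = 0.01004 ⇒ Q>K, reverse
Step 1:
                    A           C
  init         0.3064      0.1711
  Δ            0.4976     -0.1659
  eq            0.804    0.005219
  solve Keq expr → x = -0.1659; check Q = 0.01004
Then add 0.02672 M of C.
Step 2:
                    A           C
  init          0.804     0.03194
  Δ           0.07533    -0.02511
  eq           0.8794    0.006827
  solve Keq expr → x = -0.02511; check Q = 0.01004
Then change container volume by factor 1.5 (V_new/V_old).
Step 3:
                    A           C
  init         0.5863    0.004552
  Δ          0.007355   -0.002452
  eq           0.5936      0.0021
  solve Keq expr → x = -0.002452; check Q = 0.01004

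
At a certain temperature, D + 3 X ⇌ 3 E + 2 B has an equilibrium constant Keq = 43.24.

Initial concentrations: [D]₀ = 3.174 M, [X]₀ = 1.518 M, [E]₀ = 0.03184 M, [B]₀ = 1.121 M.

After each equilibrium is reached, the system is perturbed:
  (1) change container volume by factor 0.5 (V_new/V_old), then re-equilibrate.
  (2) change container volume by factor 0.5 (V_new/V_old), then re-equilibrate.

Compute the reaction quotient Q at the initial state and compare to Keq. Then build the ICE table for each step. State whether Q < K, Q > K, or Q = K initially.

Q₀ = 3.6535e-06 vs Keq = 43.24 ⇒ Q<K, forward
Step 1:
                  D         X         E         B
  I           3.174     1.518   0.03184     1.121
  C          -0.384    -1.152     1.152    0.7679
  E            2.79    0.3661     1.184     1.889
  solve Keq expr → x = 0.384; check Q = 43.24
Then change container volume by factor 0.5 (V_new/V_old).
Step 2:
                  D         X         E         B
  I            5.58    0.7322     2.368     3.778
  C         0.04202     0.126    -0.126  -0.08403
  E           5.622    0.8582     2.241     3.694
  solve Keq expr → x = -0.04202; check Q = 43.24
Then change container volume by factor 0.5 (V_new/V_old).
Step 3:
                  D         X         E         B
  I           11.24     1.716     4.483     7.388
  C         0.09153    0.2746   -0.2746   -0.1831
  E           11.34     1.991     4.208     7.205
  solve Keq expr → x = -0.09153; check Q = 43.24

Q₀ = 3.6535e-06; Q < K (proceeds forward)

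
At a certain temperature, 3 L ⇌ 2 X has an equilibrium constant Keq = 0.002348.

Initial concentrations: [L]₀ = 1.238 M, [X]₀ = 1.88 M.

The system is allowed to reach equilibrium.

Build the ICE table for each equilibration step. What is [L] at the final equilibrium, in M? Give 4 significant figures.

[L]_eq = 3.568 M

Q₀ = 1.863 vs Keq = 0.002348 ⇒ Q>K, reverse
Step 1:
                   L          X
  Initial      1.238       1.88
  Change        2.33     -1.553
  Equil        3.568     0.3266
  solve Keq expr → x = -0.7767; check Q = 0.002348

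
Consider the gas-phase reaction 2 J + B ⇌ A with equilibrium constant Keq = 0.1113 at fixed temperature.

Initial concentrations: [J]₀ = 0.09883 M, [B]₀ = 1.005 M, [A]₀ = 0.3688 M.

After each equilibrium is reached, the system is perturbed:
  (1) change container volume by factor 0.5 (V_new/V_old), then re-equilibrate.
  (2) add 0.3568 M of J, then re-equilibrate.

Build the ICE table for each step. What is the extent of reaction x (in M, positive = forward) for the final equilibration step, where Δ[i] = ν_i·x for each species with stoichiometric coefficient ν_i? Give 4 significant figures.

Q₀ = 37.57 vs Keq = 0.1113 ⇒ Q>K, reverse
Step 1:
                    J           B           A
  Initial     0.09883       1.005      0.3688
  Change       0.5971      0.2985     -0.2985
  Equil        0.6959       1.304     0.07026
  solve Keq expr → x = -0.2985; check Q = 0.1113
Then change container volume by factor 0.5 (V_new/V_old).
Step 2:
                    J           B           A
  Initial       1.392       2.607      0.1405
  Change      -0.3308     -0.1654      0.1654
  Equil         1.061       2.442      0.3059
  solve Keq expr → x = 0.1654; check Q = 0.1113
Then add 0.3568 M of J.
Step 3:
                    J           B           A
  Initial       1.418       2.442      0.3059
  Change      -0.1841    -0.09207     0.09207
  Equil         1.234        2.35       0.398
  solve Keq expr → x = 0.09207; check Q = 0.1113

x = 0.09207 M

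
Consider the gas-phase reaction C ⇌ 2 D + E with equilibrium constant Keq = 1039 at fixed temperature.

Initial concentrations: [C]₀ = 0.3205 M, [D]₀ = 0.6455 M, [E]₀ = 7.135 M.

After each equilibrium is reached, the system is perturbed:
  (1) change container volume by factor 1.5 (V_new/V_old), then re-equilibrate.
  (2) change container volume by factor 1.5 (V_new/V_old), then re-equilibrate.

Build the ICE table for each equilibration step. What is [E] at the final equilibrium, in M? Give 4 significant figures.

Q₀ = 9.276 vs Keq = 1039 ⇒ Q<K, forward
Step 1:
                    C           D           E
  I            0.3205      0.6455       7.135
  C           -0.3091      0.6181      0.3091
  E           0.01144       1.264       7.444
  solve Keq expr → x = 0.3091; check Q = 1039
Then change container volume by factor 1.5 (V_new/V_old).
Step 2:
                    C           D           E
  I          0.007627      0.8424       4.963
  C         -0.004167    0.008334    0.004167
  E           0.00346      0.8507       4.967
  solve Keq expr → x = 0.004167; check Q = 1039
Then change container volume by factor 1.5 (V_new/V_old).
Step 3:
                    C           D           E
  I          0.002307      0.5672       3.311
  C         -0.001272    0.002544    0.001272
  E          0.001035      0.5697       3.313
  solve Keq expr → x = 0.001272; check Q = 1039

[E]_eq = 3.313 M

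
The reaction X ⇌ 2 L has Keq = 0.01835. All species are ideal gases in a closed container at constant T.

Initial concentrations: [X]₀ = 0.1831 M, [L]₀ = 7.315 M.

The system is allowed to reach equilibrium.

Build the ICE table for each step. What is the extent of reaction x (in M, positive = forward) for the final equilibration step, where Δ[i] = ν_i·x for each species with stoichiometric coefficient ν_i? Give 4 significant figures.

x = -3.527 M

Q₀ = 292.2 vs Keq = 0.01835 ⇒ Q>K, reverse
Step 1:
                  X         L
  init       0.1831     7.315
  Δ           3.527    -7.054
  eq           3.71    0.2609
  solve Keq expr → x = -3.527; check Q = 0.01835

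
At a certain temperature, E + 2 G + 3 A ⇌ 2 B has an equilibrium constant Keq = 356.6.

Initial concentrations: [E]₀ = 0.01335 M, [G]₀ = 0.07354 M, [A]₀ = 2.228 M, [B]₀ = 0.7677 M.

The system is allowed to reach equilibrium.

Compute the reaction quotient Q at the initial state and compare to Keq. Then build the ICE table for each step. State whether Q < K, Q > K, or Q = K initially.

Q₀ = 738.1; Q > K (proceeds reverse)

Q₀ = 738.1 vs Keq = 356.6 ⇒ Q>K, reverse
Step 1:
                    E           G           A           B
  init        0.01335     0.07354       2.228      0.7677
  Δ          0.005984     0.01197     0.01795    -0.01197
  eq          0.01933     0.08551       2.246      0.7557
  solve Keq expr → x = -0.005984; check Q = 356.6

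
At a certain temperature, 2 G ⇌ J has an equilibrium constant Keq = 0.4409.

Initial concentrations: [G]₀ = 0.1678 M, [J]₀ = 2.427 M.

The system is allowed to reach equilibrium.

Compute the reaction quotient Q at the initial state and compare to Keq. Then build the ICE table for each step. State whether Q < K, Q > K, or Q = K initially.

Q₀ = 86.2; Q > K (proceeds reverse)

Q₀ = 86.2 vs Keq = 0.4409 ⇒ Q>K, reverse
Step 1:
                    G           J
  init         0.1678       2.427
  Δ             1.718      -0.859
  eq            1.886       1.568
  solve Keq expr → x = -0.859; check Q = 0.4409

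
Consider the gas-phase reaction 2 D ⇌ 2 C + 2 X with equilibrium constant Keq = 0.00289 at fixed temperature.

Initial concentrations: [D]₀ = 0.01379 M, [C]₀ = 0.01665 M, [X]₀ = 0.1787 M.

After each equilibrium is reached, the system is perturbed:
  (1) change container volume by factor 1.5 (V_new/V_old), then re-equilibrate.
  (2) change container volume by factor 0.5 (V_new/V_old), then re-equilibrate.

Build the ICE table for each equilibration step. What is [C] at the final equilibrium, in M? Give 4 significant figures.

[C]_eq = 0.007857 M

Q₀ = 0.04655 vs Keq = 0.00289 ⇒ Q>K, reverse
Step 1:
                   D          C          X
  Initial    0.01379    0.01665     0.1787
  Change    0.009316  -0.009316  -0.009316
  Equil      0.02311   0.007334     0.1694
  solve Keq expr → x = -0.004658; check Q = 0.00289
Then change container volume by factor 1.5 (V_new/V_old).
Step 2:
                   D          C          X
  Initial     0.0154   0.004889     0.1129
  Change   -0.001594   0.001594   0.001594
  Equil      0.01381   0.006483     0.1145
  solve Keq expr → x = 7.9704e-04; check Q = 0.00289
Then change container volume by factor 0.5 (V_new/V_old).
Step 3:
                   D          C          X
  Initial    0.02762    0.01297      0.229
  Change    0.005109  -0.005109  -0.005109
  Equil      0.03273   0.007857     0.2239
  solve Keq expr → x = -0.002554; check Q = 0.00289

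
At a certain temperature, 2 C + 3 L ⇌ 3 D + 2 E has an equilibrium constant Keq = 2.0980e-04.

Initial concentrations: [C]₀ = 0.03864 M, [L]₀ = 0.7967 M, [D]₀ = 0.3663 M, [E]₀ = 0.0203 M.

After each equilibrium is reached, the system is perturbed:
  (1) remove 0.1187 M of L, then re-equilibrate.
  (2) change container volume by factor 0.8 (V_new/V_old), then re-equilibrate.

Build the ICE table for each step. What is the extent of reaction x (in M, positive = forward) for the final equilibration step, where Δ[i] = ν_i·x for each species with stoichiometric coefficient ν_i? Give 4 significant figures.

Q₀ = 0.02683 vs Keq = 2.0980e-04 ⇒ Q>K, reverse
Step 1:
                   C          L          D          E
  Initial    0.03864     0.7967     0.3663     0.0203
  Change     0.01726    0.02589   -0.02589   -0.01726
  Equil       0.0559     0.8226     0.3404   0.003041
  solve Keq expr → x = -0.008629; check Q = 2.0980e-04
Then remove 0.1187 M of L.
Step 2:
                   C          L          D          E
  Initial     0.0559     0.7039     0.3404   0.003041
  Change  5.9414e-04 8.9121e-04 -8.9121e-04 -5.9414e-04
  Equil      0.05649     0.7048     0.3395   0.002447
  solve Keq expr → x = -2.9707e-04; check Q = 2.0980e-04
Then change container volume by factor 0.8 (V_new/V_old).
Step 3:
                   C          L          D          E
  Initial    0.07062      0.881     0.4244   0.003059
  Change           0          0          0          0
  Equil      0.07062      0.881     0.4244   0.003059
  solve Keq expr → x = 0; check Q = 2.0980e-04

x = 0 M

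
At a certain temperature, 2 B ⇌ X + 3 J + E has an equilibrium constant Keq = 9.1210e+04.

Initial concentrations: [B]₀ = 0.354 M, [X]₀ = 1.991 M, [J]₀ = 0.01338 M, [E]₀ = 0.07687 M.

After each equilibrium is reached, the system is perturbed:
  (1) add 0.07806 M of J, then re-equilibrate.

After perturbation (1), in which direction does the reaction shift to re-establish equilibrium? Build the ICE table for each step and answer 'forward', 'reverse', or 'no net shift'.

Direction: reverse

Q₀ = 2.9254e-06 vs Keq = 9.1210e+04 ⇒ Q<K, forward
Step 1:
                   B          X          J          E
  init         0.354      1.991    0.01338    0.07687
  Δ           -0.353     0.1765     0.5295     0.1765
  eq      9.8160e-04      2.168     0.5429     0.2534
  solve Keq expr → x = 0.1765; check Q = 9.1210e+04
Then add 0.07806 M of J.
Step 2:
                   B          X          J          E
  init    9.8160e-04      2.168      0.621     0.2534
  Δ       2.1790e-04 -1.0895e-04 -3.2686e-04 -1.0895e-04
  eq          0.0012      2.167     0.6206     0.2533
  solve Keq expr → x = -1.0895e-04; check Q = 9.1210e+04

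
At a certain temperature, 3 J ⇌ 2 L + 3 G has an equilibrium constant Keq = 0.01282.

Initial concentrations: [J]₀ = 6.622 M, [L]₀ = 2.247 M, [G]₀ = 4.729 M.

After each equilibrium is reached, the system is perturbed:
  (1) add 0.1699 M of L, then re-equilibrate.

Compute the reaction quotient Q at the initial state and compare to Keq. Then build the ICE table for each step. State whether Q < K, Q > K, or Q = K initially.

Q₀ = 1.839 vs Keq = 0.01282 ⇒ Q>K, reverse
Step 1:
                   J          L          G
  I            6.622      2.247      4.729
  C            2.234      -1.49     -2.234
  E            8.856     0.7574      2.495
  solve Keq expr → x = -0.7448; check Q = 0.01282
Then add 0.1699 M of L.
Step 2:
                   J          L          G
  I            8.856     0.9273      2.495
  C           0.1313   -0.08756    -0.1313
  E            8.988     0.8397      2.363
  solve Keq expr → x = -0.04378; check Q = 0.01282

Q₀ = 1.839; Q > K (proceeds reverse)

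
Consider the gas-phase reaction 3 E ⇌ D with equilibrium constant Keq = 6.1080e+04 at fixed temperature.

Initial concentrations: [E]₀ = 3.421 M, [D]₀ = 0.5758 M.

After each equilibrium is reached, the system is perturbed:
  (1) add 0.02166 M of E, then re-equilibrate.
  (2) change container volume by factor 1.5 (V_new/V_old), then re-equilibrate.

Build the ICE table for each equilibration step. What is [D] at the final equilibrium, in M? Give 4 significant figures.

Q₀ = 0.01438 vs Keq = 6.1080e+04 ⇒ Q<K, forward
Step 1:
                  E         D
  Initial     3.421    0.5758
  Change     -3.391      1.13
  Equil     0.03034     1.706
  solve Keq expr → x = 1.13; check Q = 6.1080e+04
Then add 0.02166 M of E.
Step 2:
                  E         D
  Initial     0.052     1.706
  Change   -0.02162  0.007206
  Equil     0.03038     1.713
  solve Keq expr → x = 0.007206; check Q = 6.1080e+04
Then change container volume by factor 1.5 (V_new/V_old).
Step 3:
                  E         D
  Initial   0.02026     1.142
  Change   0.006271  -0.00209
  Equil     0.02653      1.14
  solve Keq expr → x = -0.00209; check Q = 6.1080e+04

[D]_eq = 1.14 M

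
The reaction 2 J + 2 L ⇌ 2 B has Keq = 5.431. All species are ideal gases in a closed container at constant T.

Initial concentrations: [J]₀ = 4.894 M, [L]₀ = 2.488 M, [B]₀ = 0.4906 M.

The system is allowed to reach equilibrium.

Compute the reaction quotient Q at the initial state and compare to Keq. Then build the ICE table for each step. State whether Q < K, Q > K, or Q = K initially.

Q₀ = 0.001623; Q < K (proceeds forward)

Q₀ = 0.001623 vs Keq = 5.431 ⇒ Q<K, forward
Step 1:
                    J           L           B
  Initial       4.894       2.488      0.4906
  Change       -2.092      -2.092       2.092
  Equil         2.802      0.3956       2.583
  solve Keq expr → x = 1.046; check Q = 5.431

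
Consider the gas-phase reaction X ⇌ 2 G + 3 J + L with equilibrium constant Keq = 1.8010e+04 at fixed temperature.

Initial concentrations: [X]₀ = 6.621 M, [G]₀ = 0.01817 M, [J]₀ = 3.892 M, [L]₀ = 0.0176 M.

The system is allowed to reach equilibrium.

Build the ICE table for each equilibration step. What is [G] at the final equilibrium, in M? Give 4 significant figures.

[G]_eq = 4.812 M

Q₀ = 5.1739e-05 vs Keq = 1.8010e+04 ⇒ Q<K, forward
Step 1:
                    X           G           J           L
  init          6.621     0.01817       3.892      0.0176
  Δ            -2.397       4.793        7.19       2.397
  eq            4.224       4.812       11.08       2.414
  solve Keq expr → x = 2.397; check Q = 1.8010e+04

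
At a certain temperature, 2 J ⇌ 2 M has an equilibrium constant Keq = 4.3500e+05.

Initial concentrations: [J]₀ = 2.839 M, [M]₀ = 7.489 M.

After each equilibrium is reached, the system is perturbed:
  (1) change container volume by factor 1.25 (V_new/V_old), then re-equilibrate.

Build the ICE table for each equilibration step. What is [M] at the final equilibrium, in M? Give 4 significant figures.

[M]_eq = 8.25 M

Q₀ = 6.959 vs Keq = 4.3500e+05 ⇒ Q<K, forward
Step 1:
                    J           M
  Initial       2.839       7.489
  Change       -2.823       2.823
  Equil       0.01564       10.31
  solve Keq expr → x = 1.412; check Q = 4.3500e+05
Then change container volume by factor 1.25 (V_new/V_old).
Step 2:
                    J           M
  Initial     0.01251        8.25
  Change            0           0
  Equil       0.01251        8.25
  solve Keq expr → x = 0; check Q = 4.3500e+05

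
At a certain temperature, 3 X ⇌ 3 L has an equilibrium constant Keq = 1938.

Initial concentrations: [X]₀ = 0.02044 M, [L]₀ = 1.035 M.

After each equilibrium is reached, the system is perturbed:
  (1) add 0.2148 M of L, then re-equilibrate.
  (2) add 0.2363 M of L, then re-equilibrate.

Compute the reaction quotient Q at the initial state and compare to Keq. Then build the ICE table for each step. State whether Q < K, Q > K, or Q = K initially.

Q₀ = 1.2983e+05; Q > K (proceeds reverse)

Q₀ = 1.2983e+05 vs Keq = 1938 ⇒ Q>K, reverse
Step 1:
                  X         L
  Initial   0.02044     1.035
  Change    0.05793  -0.05793
  Equil     0.07837    0.9771
  solve Keq expr → x = -0.01931; check Q = 1938
Then add 0.2148 M of L.
Step 2:
                  X         L
  Initial   0.07837     1.192
  Change    0.01595  -0.01595
  Equil     0.09432     1.176
  solve Keq expr → x = -0.005316; check Q = 1938
Then add 0.2363 M of L.
Step 3:
                  X         L
  Initial   0.09432     1.412
  Change    0.01755  -0.01755
  Equil      0.1119     1.395
  solve Keq expr → x = -0.005849; check Q = 1938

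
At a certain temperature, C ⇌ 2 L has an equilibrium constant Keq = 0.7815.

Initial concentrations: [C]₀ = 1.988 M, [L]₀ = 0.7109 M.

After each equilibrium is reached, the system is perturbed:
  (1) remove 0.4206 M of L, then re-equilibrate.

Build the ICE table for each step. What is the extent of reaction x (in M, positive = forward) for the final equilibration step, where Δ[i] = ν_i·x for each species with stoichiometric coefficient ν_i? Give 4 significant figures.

Q₀ = 0.2542 vs Keq = 0.7815 ⇒ Q<K, forward
Step 1:
                  C         L
  I           1.988    0.7109
  C         -0.2305     0.461
  E           1.757     1.172
  solve Keq expr → x = 0.2305; check Q = 0.7815
Then remove 0.4206 M of L.
Step 2:
                  C         L
  I           1.757    0.7513
  C         -0.1796    0.3591
  E           1.578      1.11
  solve Keq expr → x = 0.1796; check Q = 0.7815

x = 0.1796 M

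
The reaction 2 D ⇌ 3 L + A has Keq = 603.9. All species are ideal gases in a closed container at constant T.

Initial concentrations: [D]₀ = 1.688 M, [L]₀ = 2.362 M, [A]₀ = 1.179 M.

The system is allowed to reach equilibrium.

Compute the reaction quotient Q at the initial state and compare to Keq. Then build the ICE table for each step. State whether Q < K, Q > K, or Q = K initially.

Q₀ = 5.453 vs Keq = 603.9 ⇒ Q<K, forward
Step 1:
                  D         L         A
  I           1.688     2.362     1.179
  C          -1.221     1.831    0.6103
  E          0.4674     4.193     1.789
  solve Keq expr → x = 0.6103; check Q = 603.9

Q₀ = 5.453; Q < K (proceeds forward)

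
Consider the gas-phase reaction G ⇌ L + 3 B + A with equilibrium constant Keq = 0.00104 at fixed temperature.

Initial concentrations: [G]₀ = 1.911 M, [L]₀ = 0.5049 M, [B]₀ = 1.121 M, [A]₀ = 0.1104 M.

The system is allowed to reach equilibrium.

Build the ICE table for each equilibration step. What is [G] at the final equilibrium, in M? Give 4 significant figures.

Q₀ = 0.04109 vs Keq = 0.00104 ⇒ Q>K, reverse
Step 1:
                  G         L         B         A
  init        1.911    0.5049     1.121    0.1104
  Δ          0.1009   -0.1009   -0.3028   -0.1009
  eq          2.012     0.404    0.8182  0.009458
  solve Keq expr → x = -0.1009; check Q = 0.00104

[G]_eq = 2.012 M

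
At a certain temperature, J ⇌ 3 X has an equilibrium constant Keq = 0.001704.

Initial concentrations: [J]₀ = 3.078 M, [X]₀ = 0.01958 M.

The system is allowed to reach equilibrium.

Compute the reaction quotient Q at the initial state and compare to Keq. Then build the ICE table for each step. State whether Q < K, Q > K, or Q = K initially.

Q₀ = 2.4388e-06; Q < K (proceeds forward)

Q₀ = 2.4388e-06 vs Keq = 0.001704 ⇒ Q<K, forward
Step 1:
                    J           X
  I             3.078     0.01958
  C          -0.05107      0.1532
  E             3.027      0.1728
  solve Keq expr → x = 0.05107; check Q = 0.001704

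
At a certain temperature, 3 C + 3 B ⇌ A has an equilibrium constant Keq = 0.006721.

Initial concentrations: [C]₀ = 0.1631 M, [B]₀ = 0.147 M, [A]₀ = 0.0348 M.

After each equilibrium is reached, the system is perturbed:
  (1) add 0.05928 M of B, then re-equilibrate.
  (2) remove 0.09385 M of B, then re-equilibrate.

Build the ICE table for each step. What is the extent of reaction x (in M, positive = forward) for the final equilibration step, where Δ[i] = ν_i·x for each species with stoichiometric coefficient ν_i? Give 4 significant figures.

Q₀ = 2525 vs Keq = 0.006721 ⇒ Q>K, reverse
Step 1:
                    C           B           A
  I            0.1631       0.147      0.0348
  C            0.1044      0.1044     -0.0348
  E            0.2675      0.2514  2.0438e-06
  solve Keq expr → x = -0.0348; check Q = 0.006721
Then add 0.05928 M of B.
Step 2:
                    C           B           A
  I            0.2675      0.3107  2.0438e-06
  C       -5.4393e-06 -5.4393e-06  1.8131e-06
  E            0.2675      0.3107  3.8569e-06
  solve Keq expr → x = 1.8131e-06; check Q = 0.006721
Then remove 0.09385 M of B.
Step 3:
                    C           B           A
  I            0.2675      0.2168  3.8569e-06
  C        7.6367e-06  7.6367e-06 -2.5456e-06
  E            0.2675      0.2168  1.3114e-06
  solve Keq expr → x = -2.5456e-06; check Q = 0.006721

x = -2.5456e-06 M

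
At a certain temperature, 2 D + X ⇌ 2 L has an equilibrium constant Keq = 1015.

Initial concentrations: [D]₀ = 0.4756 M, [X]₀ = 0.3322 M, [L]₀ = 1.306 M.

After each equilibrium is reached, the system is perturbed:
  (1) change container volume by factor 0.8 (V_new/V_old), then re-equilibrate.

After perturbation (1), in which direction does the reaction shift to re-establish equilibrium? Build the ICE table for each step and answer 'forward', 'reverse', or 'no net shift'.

Q₀ = 22.7 vs Keq = 1015 ⇒ Q<K, forward
Step 1:
                    D           X           L
  Initial      0.4756      0.3322       1.306
  Change      -0.3457     -0.1729      0.3457
  Equil        0.1299      0.1593       1.652
  solve Keq expr → x = 0.1729; check Q = 1015
Then change container volume by factor 0.8 (V_new/V_old).
Step 2:
                    D           X           L
  Initial      0.1623      0.1992       2.065
  Change     -0.01362   -0.006809     0.01362
  Equil        0.1487      0.1924       2.078
  solve Keq expr → x = 0.006809; check Q = 1015

Direction: forward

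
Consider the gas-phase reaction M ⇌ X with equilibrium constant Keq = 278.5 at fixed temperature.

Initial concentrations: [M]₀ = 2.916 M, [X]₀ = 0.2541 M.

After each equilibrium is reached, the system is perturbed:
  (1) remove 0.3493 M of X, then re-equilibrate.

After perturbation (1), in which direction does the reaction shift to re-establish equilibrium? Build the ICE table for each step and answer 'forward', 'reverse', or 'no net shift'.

Direction: forward

Q₀ = 0.08714 vs Keq = 278.5 ⇒ Q<K, forward
Step 1:
                    M           X
  init          2.916      0.2541
  Δ            -2.905       2.905
  eq          0.01134       3.159
  solve Keq expr → x = 2.905; check Q = 278.5
Then remove 0.3493 M of X.
Step 2:
                    M           X
  init        0.01134       2.809
  Δ          -0.00125     0.00125
  eq          0.01009       2.811
  solve Keq expr → x = 0.00125; check Q = 278.5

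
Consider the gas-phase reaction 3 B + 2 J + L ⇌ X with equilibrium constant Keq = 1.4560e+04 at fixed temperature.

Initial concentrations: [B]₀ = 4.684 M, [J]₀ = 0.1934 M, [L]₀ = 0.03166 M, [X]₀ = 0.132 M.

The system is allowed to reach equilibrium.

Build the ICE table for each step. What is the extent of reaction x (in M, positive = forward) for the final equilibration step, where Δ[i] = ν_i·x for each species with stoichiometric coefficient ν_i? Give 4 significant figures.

x = 0.03165 M

Q₀ = 1.085 vs Keq = 1.4560e+04 ⇒ Q<K, forward
Step 1:
                  B         J         L         X
  I           4.684    0.1934   0.03166     0.132
  C        -0.09496  -0.06331  -0.03165   0.03165
  E           4.589    0.1301 6.8720e-06    0.1637
  solve Keq expr → x = 0.03165; check Q = 1.4560e+04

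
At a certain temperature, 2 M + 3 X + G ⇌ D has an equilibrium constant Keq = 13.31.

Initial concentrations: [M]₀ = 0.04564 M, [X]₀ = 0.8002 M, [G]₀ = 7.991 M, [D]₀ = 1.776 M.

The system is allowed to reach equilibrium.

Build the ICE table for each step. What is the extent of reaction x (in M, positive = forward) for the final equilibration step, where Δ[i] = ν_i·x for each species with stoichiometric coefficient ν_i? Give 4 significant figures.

x = -0.04685 M

Q₀ = 208.2 vs Keq = 13.31 ⇒ Q>K, reverse
Step 1:
                    M           X           G           D
  Initial     0.04564      0.8002       7.991       1.776
  Change      0.09369      0.1405     0.04685    -0.04685
  Equil        0.1393      0.9407       8.038       1.729
  solve Keq expr → x = -0.04685; check Q = 13.31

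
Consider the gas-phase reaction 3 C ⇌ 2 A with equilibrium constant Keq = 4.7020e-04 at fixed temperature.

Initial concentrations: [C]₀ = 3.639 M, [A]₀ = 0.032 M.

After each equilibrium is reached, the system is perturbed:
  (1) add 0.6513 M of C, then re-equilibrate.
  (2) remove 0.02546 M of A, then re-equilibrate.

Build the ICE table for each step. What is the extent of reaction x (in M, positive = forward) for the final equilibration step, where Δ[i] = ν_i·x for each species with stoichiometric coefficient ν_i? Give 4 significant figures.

x = 0.01159 M

Q₀ = 2.1250e-05 vs Keq = 4.7020e-04 ⇒ Q<K, forward
Step 1:
                   C          A
  init         3.639      0.032
  Δ          -0.1628     0.1085
  eq           3.476     0.1405
  solve Keq expr → x = 0.05427; check Q = 4.7020e-04
Then add 0.6513 M of C.
Step 2:
                   C          A
  init         4.127     0.1405
  Δ         -0.05637    0.03758
  eq           4.071     0.1781
  solve Keq expr → x = 0.01879; check Q = 4.7020e-04
Then remove 0.02546 M of A.
Step 3:
                   C          A
  init         4.071     0.1527
  Δ         -0.03477    0.02318
  eq           4.036     0.1758
  solve Keq expr → x = 0.01159; check Q = 4.7020e-04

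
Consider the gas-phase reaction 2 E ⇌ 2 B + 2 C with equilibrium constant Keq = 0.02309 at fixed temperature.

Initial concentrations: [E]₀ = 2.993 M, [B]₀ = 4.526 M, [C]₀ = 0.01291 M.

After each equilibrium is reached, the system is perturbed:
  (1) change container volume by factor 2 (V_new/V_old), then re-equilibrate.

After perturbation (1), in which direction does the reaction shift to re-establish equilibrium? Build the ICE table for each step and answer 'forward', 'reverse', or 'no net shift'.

Direction: forward

Q₀ = 3.8113e-04 vs Keq = 0.02309 ⇒ Q<K, forward
Step 1:
                  E         B         C
  I           2.993     4.526   0.01291
  C        -0.08303   0.08303   0.08303
  E            2.91     4.609   0.09594
  solve Keq expr → x = 0.04151; check Q = 0.02309
Then change container volume by factor 2 (V_new/V_old).
Step 2:
                  E         B         C
  I           1.455     2.305   0.04797
  C        -0.04339   0.04339   0.04339
  E           1.412     2.348   0.09136
  solve Keq expr → x = 0.02169; check Q = 0.02309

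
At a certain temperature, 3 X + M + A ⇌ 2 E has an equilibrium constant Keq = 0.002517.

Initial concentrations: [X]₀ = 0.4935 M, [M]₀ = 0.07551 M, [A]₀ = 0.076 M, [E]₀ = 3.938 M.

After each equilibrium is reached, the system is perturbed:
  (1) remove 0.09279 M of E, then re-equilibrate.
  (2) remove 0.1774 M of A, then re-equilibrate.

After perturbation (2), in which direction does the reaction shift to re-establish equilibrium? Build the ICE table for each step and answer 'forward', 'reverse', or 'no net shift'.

Direction: reverse

Q₀ = 2.2484e+04 vs Keq = 0.002517 ⇒ Q>K, reverse
Step 1:
                   X          M          A          E
  I           0.4935    0.07551      0.076      3.938
  C             4.55      1.517      1.517     -3.033
  E            5.043      1.592      1.593     0.9048
  solve Keq expr → x = -1.517; check Q = 0.002517
Then remove 0.09279 M of E.
Step 2:
                   X          M          A          E
  I            5.043      1.592      1.593      0.812
  C         -0.08289   -0.02763   -0.02763    0.05526
  E             4.96      1.564      1.565     0.8673
  solve Keq expr → x = 0.02763; check Q = 0.002517
Then remove 0.1774 M of A.
Step 3:
                   X          M          A          E
  I             4.96      1.564      1.388     0.8673
  C          0.04595    0.01532    0.01532   -0.03064
  E            5.006       1.58      1.403     0.8366
  solve Keq expr → x = -0.01532; check Q = 0.002517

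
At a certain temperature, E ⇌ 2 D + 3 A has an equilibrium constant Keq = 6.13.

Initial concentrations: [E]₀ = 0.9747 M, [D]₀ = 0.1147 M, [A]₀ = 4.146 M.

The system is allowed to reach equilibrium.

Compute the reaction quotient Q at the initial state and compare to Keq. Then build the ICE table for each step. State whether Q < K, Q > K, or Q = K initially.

Q₀ = 0.9619; Q < K (proceeds forward)

Q₀ = 0.9619 vs Keq = 6.13 ⇒ Q<K, forward
Step 1:
                  E         D         A
  I          0.9747    0.1147     4.146
  C         -0.0718    0.1436    0.2154
  E          0.9029    0.2583     4.361
  solve Keq expr → x = 0.0718; check Q = 6.13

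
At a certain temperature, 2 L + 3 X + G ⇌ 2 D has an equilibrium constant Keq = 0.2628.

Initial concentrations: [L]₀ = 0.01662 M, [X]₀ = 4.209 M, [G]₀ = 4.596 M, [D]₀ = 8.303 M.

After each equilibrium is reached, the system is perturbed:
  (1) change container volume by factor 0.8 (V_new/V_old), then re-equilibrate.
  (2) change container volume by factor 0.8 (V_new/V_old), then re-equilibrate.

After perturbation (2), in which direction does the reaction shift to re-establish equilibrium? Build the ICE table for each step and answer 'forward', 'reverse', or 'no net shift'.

Direction: forward

Q₀ = 728.3 vs Keq = 0.2628 ⇒ Q>K, reverse
Step 1:
                  L         X         G         D
  I         0.01662     4.209     4.596     8.303
  C          0.5791    0.8687    0.2896   -0.5791
  E          0.5958     5.078     4.886     7.724
  solve Keq expr → x = -0.2896; check Q = 0.2628
Then change container volume by factor 0.8 (V_new/V_old).
Step 2:
                  L         X         G         D
  I          0.7447     6.347     6.107     9.655
  C         -0.2135   -0.3203   -0.1068    0.2135
  E          0.5312     6.027         6     9.868
  solve Keq expr → x = 0.1068; check Q = 0.2628
Then change container volume by factor 0.8 (V_new/V_old).
Step 3:
                  L         X         G         D
  I          0.6639     7.534       7.5     12.34
  C         -0.2016   -0.3024   -0.1008    0.2016
  E          0.4624     7.231     7.399     12.54
  solve Keq expr → x = 0.1008; check Q = 0.2628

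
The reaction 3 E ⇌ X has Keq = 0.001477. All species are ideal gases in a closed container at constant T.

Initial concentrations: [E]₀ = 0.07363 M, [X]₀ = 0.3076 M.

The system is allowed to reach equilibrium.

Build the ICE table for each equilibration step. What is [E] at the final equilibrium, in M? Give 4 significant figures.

[E]_eq = 0.9921 M

Q₀ = 770.6 vs Keq = 0.001477 ⇒ Q>K, reverse
Step 1:
                   E          X
  Initial    0.07363     0.3076
  Change      0.9185    -0.3062
  Equil       0.9921   0.001442
  solve Keq expr → x = -0.3062; check Q = 0.001477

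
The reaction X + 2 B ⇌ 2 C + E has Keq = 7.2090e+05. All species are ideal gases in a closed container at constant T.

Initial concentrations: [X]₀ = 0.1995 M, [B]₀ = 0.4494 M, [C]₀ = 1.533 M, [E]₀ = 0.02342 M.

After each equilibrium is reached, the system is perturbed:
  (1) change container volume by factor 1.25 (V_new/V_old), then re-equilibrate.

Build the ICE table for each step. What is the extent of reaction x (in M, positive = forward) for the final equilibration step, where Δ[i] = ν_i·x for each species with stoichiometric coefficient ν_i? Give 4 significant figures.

Q₀ = 1.366 vs Keq = 7.2090e+05 ⇒ Q<K, forward
Step 1:
                  X         B         C         E
  init       0.1995    0.4494     1.533   0.02342
  Δ         -0.1991   -0.3981    0.3981    0.1991
  eq      4.3775e-04   0.05128     1.931    0.2225
  solve Keq expr → x = 0.1991; check Q = 7.2090e+05
Then change container volume by factor 1.25 (V_new/V_old).
Step 2:
                  X         B         C         E
  init    3.5020e-04   0.04102     1.545     0.178
  Δ               0         0         0         0
  eq      3.5020e-04   0.04102     1.545     0.178
  solve Keq expr → x = 0; check Q = 7.2090e+05

x = 0 M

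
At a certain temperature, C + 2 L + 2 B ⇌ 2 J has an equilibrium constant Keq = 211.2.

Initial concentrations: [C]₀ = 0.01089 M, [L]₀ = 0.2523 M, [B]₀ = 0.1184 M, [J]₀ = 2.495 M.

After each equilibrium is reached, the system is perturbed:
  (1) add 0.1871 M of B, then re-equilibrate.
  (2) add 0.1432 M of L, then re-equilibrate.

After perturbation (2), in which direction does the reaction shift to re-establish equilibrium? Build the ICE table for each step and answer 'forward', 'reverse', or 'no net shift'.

Q₀ = 6.4058e+05 vs Keq = 211.2 ⇒ Q>K, reverse
Step 1:
                  C         L         B         J
  I         0.01089    0.2523    0.1184     2.495
  C          0.1928    0.3857    0.3857   -0.3857
  E          0.2037     0.638    0.5041     2.109
  solve Keq expr → x = -0.1928; check Q = 211.2
Then add 0.1871 M of B.
Step 2:
                  C         L         B         J
  I          0.2037     0.638    0.6912     2.109
  C        -0.03176  -0.06352  -0.06352   0.06352
  E           0.172    0.5744    0.6276     2.173
  solve Keq expr → x = 0.03176; check Q = 211.2
Then add 0.1432 M of L.
Step 3:
                  C         L         B         J
  I           0.172    0.7176    0.6276     2.173
  C        -0.02182  -0.04365  -0.04365   0.04365
  E          0.1501     0.674     0.584     2.217
  solve Keq expr → x = 0.02182; check Q = 211.2

Direction: forward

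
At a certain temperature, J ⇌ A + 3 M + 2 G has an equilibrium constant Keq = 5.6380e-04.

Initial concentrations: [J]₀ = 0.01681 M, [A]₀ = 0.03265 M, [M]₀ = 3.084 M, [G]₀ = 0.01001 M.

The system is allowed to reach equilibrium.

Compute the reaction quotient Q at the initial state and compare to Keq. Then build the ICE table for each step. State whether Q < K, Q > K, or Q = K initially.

Q₀ = 0.005709; Q > K (proceeds reverse)

Q₀ = 0.005709 vs Keq = 5.6380e-04 ⇒ Q>K, reverse
Step 1:
                    J           A           M           G
  Initial     0.01681     0.03265       3.084     0.01001
  Change      0.00319    -0.00319   -0.009571   -0.006381
  Equil          0.02     0.02946       3.074    0.003629
  solve Keq expr → x = -0.00319; check Q = 5.6380e-04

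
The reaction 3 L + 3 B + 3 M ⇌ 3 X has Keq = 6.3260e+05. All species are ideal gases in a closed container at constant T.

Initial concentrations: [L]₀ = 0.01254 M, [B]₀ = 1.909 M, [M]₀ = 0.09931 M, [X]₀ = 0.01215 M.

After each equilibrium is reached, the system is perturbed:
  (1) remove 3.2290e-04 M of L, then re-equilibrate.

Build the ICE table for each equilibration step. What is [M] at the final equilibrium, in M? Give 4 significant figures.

Q₀ = 133.5 vs Keq = 6.3260e+05 ⇒ Q<K, forward
Step 1:
                    L           B           M           X
  Initial     0.01254       1.909     0.09931     0.01215
  Change     -0.01094    -0.01094    -0.01094     0.01094
  Equil      0.001603       1.898     0.08837     0.02309
  solve Keq expr → x = 0.003646; check Q = 6.3260e+05
Then remove 3.2290e-04 M of L.
Step 2:
                    L           B           M           X
  Initial     0.00128       1.898     0.08837     0.02309
  Change   2.9675e-04  2.9675e-04  2.9675e-04 -2.9675e-04
  Equil      0.001577       1.898     0.08867     0.02279
  solve Keq expr → x = -9.8916e-05; check Q = 6.3260e+05

[M]_eq = 0.08867 M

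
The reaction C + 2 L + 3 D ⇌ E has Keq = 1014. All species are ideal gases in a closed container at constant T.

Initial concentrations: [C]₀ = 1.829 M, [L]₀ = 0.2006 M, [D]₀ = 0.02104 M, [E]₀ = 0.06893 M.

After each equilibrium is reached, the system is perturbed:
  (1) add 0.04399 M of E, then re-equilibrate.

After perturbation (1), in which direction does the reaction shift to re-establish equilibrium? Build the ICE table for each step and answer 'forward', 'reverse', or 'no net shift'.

Q₀ = 1.0055e+05 vs Keq = 1014 ⇒ Q>K, reverse
Step 1:
                   C          L          D          E
  Initial      1.829     0.2006    0.02104    0.06893
  Change      0.0189     0.0378     0.0567    -0.0189
  Equil        1.848     0.2384    0.07774    0.05003
  solve Keq expr → x = -0.0189; check Q = 1014
Then add 0.04399 M of E.
Step 2:
                   C          L          D          E
  Initial      1.848     0.2384    0.07774    0.09402
  Change    0.004697   0.009395    0.01409  -0.004697
  Equil        1.853     0.2478    0.09183    0.08932
  solve Keq expr → x = -0.004697; check Q = 1014

Direction: reverse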